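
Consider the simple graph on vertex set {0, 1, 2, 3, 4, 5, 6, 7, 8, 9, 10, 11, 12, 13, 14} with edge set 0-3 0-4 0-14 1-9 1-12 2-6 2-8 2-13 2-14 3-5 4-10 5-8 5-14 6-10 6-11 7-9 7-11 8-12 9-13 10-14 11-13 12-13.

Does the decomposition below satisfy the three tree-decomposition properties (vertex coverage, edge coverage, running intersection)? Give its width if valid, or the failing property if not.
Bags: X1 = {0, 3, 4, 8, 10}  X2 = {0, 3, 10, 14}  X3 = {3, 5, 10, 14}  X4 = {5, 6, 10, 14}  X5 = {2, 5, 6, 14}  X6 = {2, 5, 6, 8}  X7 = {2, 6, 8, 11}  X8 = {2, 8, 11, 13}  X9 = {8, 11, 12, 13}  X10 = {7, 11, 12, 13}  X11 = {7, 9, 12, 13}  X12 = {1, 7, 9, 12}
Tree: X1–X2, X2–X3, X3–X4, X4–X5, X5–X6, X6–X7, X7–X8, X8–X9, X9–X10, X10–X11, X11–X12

A tree decomposition must satisfy three properties: every vertex lies in some bag; for every edge, both endpoints lie together in some bag; and for every vertex, the bags containing it form a connected subtree. Here bags containing vertex 8 are not connected in the tree, so the decomposition is invalid.

No — bags containing vertex 8 are not connected in the tree.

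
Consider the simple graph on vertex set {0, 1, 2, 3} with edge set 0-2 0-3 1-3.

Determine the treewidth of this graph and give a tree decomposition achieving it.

Treewidth 1.
Bags: B1 = {0, 2}  B2 = {0, 3}  B3 = {1, 3}
Tree: B1–B2, B2–B3

The largest bag has 2 vertices, giving width 1; this decomposition certifies tw(G) ≤ 1. Since G has at least one edge (e.g. 2–0), it is not an edgeless graph, so tw(G) ≥ 1. The upper and lower bounds meet at 1, so that is the treewidth.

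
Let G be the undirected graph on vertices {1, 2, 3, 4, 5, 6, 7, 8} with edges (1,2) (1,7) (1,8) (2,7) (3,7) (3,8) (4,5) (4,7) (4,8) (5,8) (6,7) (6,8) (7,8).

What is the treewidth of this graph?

A width-2 tree decomposition is:
Bags: B1 = {4, 7, 8}  B2 = {1, 7, 8}  B3 = {3, 7, 8}  B4 = {6, 7, 8}  B5 = {4, 5, 8}  B6 = {1, 2, 7}
Tree: B1–B2, B1–B3, B2–B4, B1–B5, B2–B6
Each bag holds 3 vertices, so the decomposition has width 2, which upper-bounds the treewidth. For the lower bound, the 3 vertices {4, 5, 8} are pairwise adjacent, and any tree decomposition puts a clique entirely inside one bag — forcing width ≥ 2. Combining the bounds, tw(G) = 2.

2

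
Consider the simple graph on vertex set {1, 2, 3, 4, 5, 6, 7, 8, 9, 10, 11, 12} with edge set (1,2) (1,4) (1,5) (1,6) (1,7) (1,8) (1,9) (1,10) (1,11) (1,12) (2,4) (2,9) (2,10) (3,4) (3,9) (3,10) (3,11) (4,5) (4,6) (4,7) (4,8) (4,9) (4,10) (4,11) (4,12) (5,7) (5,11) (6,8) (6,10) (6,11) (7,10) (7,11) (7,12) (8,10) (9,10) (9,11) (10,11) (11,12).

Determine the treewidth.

4

A width-4 tree decomposition is:
Bags: B1 = {1, 4, 9, 10, 11}  B2 = {1, 4, 7, 10, 11}  B3 = {1, 4, 7, 11, 12}  B4 = {1, 4, 6, 10, 11}  B5 = {3, 4, 9, 10, 11}  B6 = {1, 4, 5, 7, 11}  B7 = {1, 4, 6, 8, 10}  B8 = {1, 2, 4, 9, 10}
Tree: B1–B2, B2–B3, B2–B4, B1–B5, B3–B6, B4–B7, B1–B8
Every bag has size at most 5, so the width is 5 − 1 = 4 and tw(G) ≤ 4. Conversely, {1, 4, 6, 8, 10} is a clique of size 5, and the vertices of any clique must share a bag in every tree decomposition; so some bag has ≥ 5 vertices and tw(G) ≥ 4. Combining the bounds, tw(G) = 4.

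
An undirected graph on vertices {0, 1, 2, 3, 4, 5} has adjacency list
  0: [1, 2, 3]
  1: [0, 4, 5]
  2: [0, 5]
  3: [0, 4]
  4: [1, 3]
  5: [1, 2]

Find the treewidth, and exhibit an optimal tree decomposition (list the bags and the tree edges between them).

Every bag has size at most 3, so the width is 3 − 1 = 2 and tw(G) ≤ 2. Since 3–4–1–0–3 is a cycle in G, G is not acyclic. Forests are exactly the graphs of treewidth ≤ 1, so tw(G) ≥ 2. Hence tw(G) = 2 exactly.

Treewidth 2.
One such decomposition:
Bags: B1 = {0, 3, 4}  B2 = {0, 1, 4}  B3 = {0, 1, 2}  B4 = {1, 2, 5}
Tree: B1–B2, B2–B3, B3–B4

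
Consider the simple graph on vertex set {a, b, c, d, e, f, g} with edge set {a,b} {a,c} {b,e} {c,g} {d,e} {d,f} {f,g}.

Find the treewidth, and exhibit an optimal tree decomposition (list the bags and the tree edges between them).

Treewidth 2.
One such decomposition:
Bags: B1 = {b, d, e}  B2 = {b, d, f}  B3 = {b, f, g}  B4 = {b, c, g}  B5 = {a, b, c}
Tree: B1–B2, B2–B3, B3–B4, B4–B5

Every bag has size at most 3, so the width is 3 − 1 = 2 and tw(G) ≤ 2. The edges b–e–d–f–g–c–a–b form a cycle, so G is not a tree and its treewidth is at least 2. Hence tw(G) = 2 exactly.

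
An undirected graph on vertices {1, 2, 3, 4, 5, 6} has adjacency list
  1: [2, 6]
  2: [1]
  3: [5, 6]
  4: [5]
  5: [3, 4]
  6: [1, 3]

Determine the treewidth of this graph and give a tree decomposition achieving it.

The largest bag has 2 vertices, giving width 1; this decomposition certifies tw(G) ≤ 1. Since G has at least one edge (e.g. 4–5), it is not an edgeless graph, so tw(G) ≥ 1. Hence tw(G) = 1 exactly.

Treewidth 1.
One such decomposition:
Bags: B1 = {4, 5}  B2 = {3, 5}  B3 = {3, 6}  B4 = {1, 6}  B5 = {1, 2}
Tree: B1–B2, B2–B3, B3–B4, B4–B5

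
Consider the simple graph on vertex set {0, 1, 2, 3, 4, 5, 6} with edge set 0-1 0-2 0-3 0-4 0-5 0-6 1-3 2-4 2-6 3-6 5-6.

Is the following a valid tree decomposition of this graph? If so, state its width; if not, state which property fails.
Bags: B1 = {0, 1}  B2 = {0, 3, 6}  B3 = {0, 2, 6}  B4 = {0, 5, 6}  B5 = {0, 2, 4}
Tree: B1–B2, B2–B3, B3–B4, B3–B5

No — edge (3,1) lies in no bag.

A tree decomposition must satisfy three properties: every vertex lies in some bag; for every edge, both endpoints lie together in some bag; and for every vertex, the bags containing it form a connected subtree. Here edge (3,1) lies in no bag, so the decomposition is invalid.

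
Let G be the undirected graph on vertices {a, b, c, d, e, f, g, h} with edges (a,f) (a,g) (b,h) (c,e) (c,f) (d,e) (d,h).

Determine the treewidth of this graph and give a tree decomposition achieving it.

Treewidth 1.
One such decomposition:
Bags: B1 = {b, h}  B2 = {d, h}  B3 = {d, e}  B4 = {c, e}  B5 = {c, f}  B6 = {a, f}  B7 = {a, g}
Tree: B1–B2, B2–B3, B3–B4, B4–B5, B5–B6, B6–B7

Every bag has size at most 2, so the width is 2 − 1 = 1 and tw(G) ≤ 1. Since G has at least one edge (e.g. b–h), it is not an edgeless graph, so tw(G) ≥ 1. Therefore the treewidth is 1.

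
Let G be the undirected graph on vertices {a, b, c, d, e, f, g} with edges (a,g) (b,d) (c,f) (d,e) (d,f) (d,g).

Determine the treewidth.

A width-1 tree decomposition is:
Bags: B1 = {b, d}  B2 = {d, e}  B3 = {d, f}  B4 = {c, f}  B5 = {d, g}  B6 = {a, g}
Tree: B1–B2, B2–B3, B3–B4, B2–B5, B5–B6
Every bag has size at most 2, so the width is 2 − 1 = 1 and tw(G) ≤ 1. G has an edge, so its treewidth is at least 1. The upper and lower bounds meet at 1, so that is the treewidth.

1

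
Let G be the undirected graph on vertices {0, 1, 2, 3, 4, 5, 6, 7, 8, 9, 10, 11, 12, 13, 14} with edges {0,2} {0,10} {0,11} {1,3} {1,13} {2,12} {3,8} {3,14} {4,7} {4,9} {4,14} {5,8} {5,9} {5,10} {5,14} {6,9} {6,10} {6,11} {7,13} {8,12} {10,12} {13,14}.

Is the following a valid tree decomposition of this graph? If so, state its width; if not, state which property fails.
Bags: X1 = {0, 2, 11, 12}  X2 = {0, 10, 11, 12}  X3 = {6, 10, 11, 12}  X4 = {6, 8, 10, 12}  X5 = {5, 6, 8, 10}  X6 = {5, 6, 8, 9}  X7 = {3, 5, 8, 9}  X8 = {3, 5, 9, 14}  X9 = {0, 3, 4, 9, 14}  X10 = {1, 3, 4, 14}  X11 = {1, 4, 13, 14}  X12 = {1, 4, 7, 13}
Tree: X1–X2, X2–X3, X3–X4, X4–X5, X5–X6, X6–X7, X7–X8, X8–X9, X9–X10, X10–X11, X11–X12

A tree decomposition must satisfy three properties: every vertex lies in some bag; for every edge, both endpoints lie together in some bag; and for every vertex, the bags containing it form a connected subtree. Here bags containing vertex 0 are not connected in the tree, so the decomposition is invalid.

No — bags containing vertex 0 are not connected in the tree.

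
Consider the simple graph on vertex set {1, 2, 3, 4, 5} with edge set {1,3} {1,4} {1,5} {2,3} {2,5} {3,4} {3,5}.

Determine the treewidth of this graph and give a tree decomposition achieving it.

Treewidth 2.
One such decomposition:
Bags: B1 = {1, 3, 5}  B2 = {2, 3, 5}  B3 = {1, 3, 4}
Tree: B1–B2, B1–B3

The largest bag has 3 vertices, giving width 2; this decomposition certifies tw(G) ≤ 2. On the other hand G contains the 3-clique {1, 3, 4}. A clique must lie in a single bag of any decomposition, so no decomposition can have width below 2. Hence tw(G) = 2 exactly.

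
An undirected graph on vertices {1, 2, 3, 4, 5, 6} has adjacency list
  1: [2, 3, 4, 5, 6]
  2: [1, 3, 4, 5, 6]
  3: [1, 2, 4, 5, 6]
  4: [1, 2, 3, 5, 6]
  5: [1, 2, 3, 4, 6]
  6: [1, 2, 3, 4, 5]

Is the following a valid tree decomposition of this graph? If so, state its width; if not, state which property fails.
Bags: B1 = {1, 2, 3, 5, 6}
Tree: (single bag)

A tree decomposition must satisfy three properties: every vertex lies in some bag; for every edge, both endpoints lie together in some bag; and for every vertex, the bags containing it form a connected subtree. Here vertex 4 appears in no bag, so the decomposition is invalid.

No — vertex 4 appears in no bag.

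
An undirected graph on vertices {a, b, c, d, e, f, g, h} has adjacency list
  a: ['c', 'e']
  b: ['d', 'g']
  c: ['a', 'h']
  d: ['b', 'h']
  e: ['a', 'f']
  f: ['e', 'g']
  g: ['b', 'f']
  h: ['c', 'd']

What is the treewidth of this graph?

2

A width-2 tree decomposition is:
Bags: B1 = {a, c, h}  B2 = {a, e, h}  B3 = {e, f, h}  B4 = {f, g, h}  B5 = {b, g, h}  B6 = {b, d, h}
Tree: B1–B2, B2–B3, B3–B4, B4–B5, B5–B6
Every bag has size at most 3, so the width is 3 − 1 = 2 and tw(G) ≤ 2. For the lower bound, G contains the cycle h–c–a–e–f–g–b–d–h, so G is not a forest; only forests have treewidth ≤ 1, hence tw(G) ≥ 2. Hence tw(G) = 2 exactly.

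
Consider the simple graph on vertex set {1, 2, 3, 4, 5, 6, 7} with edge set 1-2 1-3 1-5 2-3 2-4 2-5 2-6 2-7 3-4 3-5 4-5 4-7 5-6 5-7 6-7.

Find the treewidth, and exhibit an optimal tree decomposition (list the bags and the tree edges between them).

Treewidth 3.
Bags: B1 = {2, 3, 4, 5}  B2 = {2, 4, 5, 7}  B3 = {2, 5, 6, 7}  B4 = {1, 2, 3, 5}
Tree: B1–B2, B2–B3, B1–B4

Each bag holds 4 vertices, so the decomposition has width 3, which upper-bounds the treewidth. For the lower bound, the 4 vertices {1, 2, 3, 5} are pairwise adjacent, and any tree decomposition puts a clique entirely inside one bag — forcing width ≥ 3. Therefore the treewidth is 3.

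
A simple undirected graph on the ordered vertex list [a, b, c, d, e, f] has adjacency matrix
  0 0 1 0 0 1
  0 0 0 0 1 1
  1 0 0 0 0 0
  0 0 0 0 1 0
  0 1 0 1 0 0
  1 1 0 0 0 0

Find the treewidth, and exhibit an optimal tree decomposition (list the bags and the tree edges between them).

Treewidth 1.
One such decomposition:
Bags: B1 = {a, c}  B2 = {a, f}  B3 = {b, f}  B4 = {b, e}  B5 = {d, e}
Tree: B1–B2, B2–B3, B3–B4, B4–B5

The largest bag has 2 vertices, giving width 1; this decomposition certifies tw(G) ≤ 1. G has an edge, so its treewidth is at least 1. Combining the bounds, tw(G) = 1.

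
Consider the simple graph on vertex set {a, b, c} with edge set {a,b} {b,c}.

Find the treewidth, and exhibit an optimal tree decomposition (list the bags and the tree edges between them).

Treewidth 1.
One optimal decomposition is:
Bags: B1 = {a, b}  B2 = {b, c}
Tree: B1–B2

Each bag holds 2 vertices, so the decomposition has width 1, which upper-bounds the treewidth. Any graph with an edge has treewidth ≥ 1, and G has the edge b–a. Combining the bounds, tw(G) = 1.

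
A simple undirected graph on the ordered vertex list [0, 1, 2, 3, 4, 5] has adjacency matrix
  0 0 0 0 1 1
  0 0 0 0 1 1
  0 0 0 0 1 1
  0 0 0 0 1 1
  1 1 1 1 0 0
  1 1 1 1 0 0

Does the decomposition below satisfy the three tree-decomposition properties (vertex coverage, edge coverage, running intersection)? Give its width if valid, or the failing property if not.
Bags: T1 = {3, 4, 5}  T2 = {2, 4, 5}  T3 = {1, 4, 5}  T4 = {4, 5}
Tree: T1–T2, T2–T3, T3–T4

No — vertex 0 appears in no bag.

A tree decomposition must satisfy three properties: every vertex lies in some bag; for every edge, both endpoints lie together in some bag; and for every vertex, the bags containing it form a connected subtree. Here vertex 0 appears in no bag, so the decomposition is invalid.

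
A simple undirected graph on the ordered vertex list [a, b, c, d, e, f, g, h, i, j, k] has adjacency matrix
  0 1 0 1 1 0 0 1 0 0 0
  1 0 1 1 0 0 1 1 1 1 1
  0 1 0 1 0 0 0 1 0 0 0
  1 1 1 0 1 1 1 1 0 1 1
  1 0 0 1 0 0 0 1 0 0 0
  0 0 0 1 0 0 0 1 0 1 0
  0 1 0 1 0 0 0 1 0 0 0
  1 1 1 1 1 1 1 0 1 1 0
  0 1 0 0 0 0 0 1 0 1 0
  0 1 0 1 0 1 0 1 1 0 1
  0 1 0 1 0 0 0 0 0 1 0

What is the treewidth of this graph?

3

A width-3 tree decomposition is:
Bags: B1 = {a, b, d, h}  B2 = {b, d, h, j}  B3 = {b, d, j, k}  B4 = {b, h, i, j}  B5 = {b, d, g, h}  B6 = {a, d, e, h}  B7 = {b, c, d, h}  B8 = {d, f, h, j}
Tree: B1–B2, B2–B3, B2–B4, B1–B5, B1–B6, B2–B7, B2–B8
Every bag has size at most 4, so the width is 4 − 1 = 3 and tw(G) ≤ 3. For the lower bound, the 4 vertices {a, d, e, h} are pairwise adjacent, and any tree decomposition puts a clique entirely inside one bag — forcing width ≥ 3. Combining the bounds, tw(G) = 3.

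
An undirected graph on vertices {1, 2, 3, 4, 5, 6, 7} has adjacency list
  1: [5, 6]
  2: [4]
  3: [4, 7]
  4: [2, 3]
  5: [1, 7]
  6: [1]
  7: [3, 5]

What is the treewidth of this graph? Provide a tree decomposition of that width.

The largest bag has 2 vertices, giving width 1; this decomposition certifies tw(G) ≤ 1. Since G has at least one edge (e.g. 6–1), it is not an edgeless graph, so tw(G) ≥ 1. The upper and lower bounds meet at 1, so that is the treewidth.

Treewidth 1.
Bags: B1 = {1, 6}  B2 = {1, 5}  B3 = {5, 7}  B4 = {3, 7}  B5 = {3, 4}  B6 = {2, 4}
Tree: B1–B2, B2–B3, B3–B4, B4–B5, B5–B6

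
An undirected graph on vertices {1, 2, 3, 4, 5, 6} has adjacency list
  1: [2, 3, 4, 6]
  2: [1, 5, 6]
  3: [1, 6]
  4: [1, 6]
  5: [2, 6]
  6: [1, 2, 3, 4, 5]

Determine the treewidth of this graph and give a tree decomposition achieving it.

Every bag has size at most 3, so the width is 3 − 1 = 2 and tw(G) ≤ 2. For the lower bound, the 3 vertices {1, 2, 6} are pairwise adjacent, and any tree decomposition puts a clique entirely inside one bag — forcing width ≥ 2. The upper and lower bounds meet at 2, so that is the treewidth.

Treewidth 2.
Bags: B1 = {1, 3, 6}  B2 = {1, 2, 6}  B3 = {2, 5, 6}  B4 = {1, 4, 6}
Tree: B1–B2, B2–B3, B2–B4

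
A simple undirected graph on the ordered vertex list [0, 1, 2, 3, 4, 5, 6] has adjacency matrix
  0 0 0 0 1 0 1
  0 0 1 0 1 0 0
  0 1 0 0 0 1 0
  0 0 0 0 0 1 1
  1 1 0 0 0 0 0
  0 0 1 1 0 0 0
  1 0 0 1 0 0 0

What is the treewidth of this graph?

2

A width-2 tree decomposition is:
Bags: B1 = {0, 1, 4}  B2 = {0, 1, 6}  B3 = {1, 3, 6}  B4 = {1, 3, 5}  B5 = {1, 2, 5}
Tree: B1–B2, B2–B3, B3–B4, B4–B5
The largest bag has 3 vertices, giving width 2; this decomposition certifies tw(G) ≤ 2. Since 1–4–0–6–3–5–2–1 is a cycle in G, G is not acyclic. Forests are exactly the graphs of treewidth ≤ 1, so tw(G) ≥ 2. The upper and lower bounds meet at 2, so that is the treewidth.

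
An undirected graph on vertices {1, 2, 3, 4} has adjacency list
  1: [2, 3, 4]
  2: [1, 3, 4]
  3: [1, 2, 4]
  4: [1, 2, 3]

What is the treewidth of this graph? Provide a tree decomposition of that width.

A single bag containing all 4 vertices is trivially a valid decomposition of width 3. On the other hand G contains the 4-clique {1, 2, 3, 4}. A clique must lie in a single bag of any decomposition, so no decomposition can have width below 3. Therefore the treewidth is 3.

Treewidth 3.
One such decomposition:
Bags: B1 = {1, 2, 3, 4}
Tree: (single bag)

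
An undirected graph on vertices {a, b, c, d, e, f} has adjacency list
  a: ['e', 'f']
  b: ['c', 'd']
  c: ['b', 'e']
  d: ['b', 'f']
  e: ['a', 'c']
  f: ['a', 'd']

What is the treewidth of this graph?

2

A width-2 tree decomposition is:
Bags: B1 = {a, c, e}  B2 = {a, c, f}  B3 = {c, d, f}  B4 = {b, c, d}
Tree: B1–B2, B2–B3, B3–B4
Every bag has size at most 3, so the width is 3 − 1 = 2 and tw(G) ≤ 2. The edges c–e–a–f–d–b–c form a cycle, so G is not a tree and its treewidth is at least 2. The upper and lower bounds meet at 2, so that is the treewidth.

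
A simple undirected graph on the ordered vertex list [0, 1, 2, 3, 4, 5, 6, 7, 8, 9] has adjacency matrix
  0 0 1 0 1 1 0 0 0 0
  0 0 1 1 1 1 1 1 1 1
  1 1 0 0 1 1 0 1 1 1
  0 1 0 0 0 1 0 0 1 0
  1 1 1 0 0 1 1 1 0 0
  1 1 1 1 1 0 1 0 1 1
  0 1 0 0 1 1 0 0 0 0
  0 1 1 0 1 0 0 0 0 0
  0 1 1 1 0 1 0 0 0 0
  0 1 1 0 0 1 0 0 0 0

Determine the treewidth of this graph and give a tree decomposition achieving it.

The largest bag has 4 vertices, giving width 3; this decomposition certifies tw(G) ≤ 3. For the lower bound, the 4 vertices {0, 2, 4, 5} are pairwise adjacent, and any tree decomposition puts a clique entirely inside one bag — forcing width ≥ 3. Combining the bounds, tw(G) = 3.

Treewidth 3.
Bags: B1 = {1, 4, 5, 6}  B2 = {1, 2, 4, 5}  B3 = {1, 2, 5, 8}  B4 = {1, 3, 5, 8}  B5 = {1, 2, 5, 9}  B6 = {1, 2, 4, 7}  B7 = {0, 2, 4, 5}
Tree: B1–B2, B2–B3, B3–B4, B3–B5, B2–B6, B2–B7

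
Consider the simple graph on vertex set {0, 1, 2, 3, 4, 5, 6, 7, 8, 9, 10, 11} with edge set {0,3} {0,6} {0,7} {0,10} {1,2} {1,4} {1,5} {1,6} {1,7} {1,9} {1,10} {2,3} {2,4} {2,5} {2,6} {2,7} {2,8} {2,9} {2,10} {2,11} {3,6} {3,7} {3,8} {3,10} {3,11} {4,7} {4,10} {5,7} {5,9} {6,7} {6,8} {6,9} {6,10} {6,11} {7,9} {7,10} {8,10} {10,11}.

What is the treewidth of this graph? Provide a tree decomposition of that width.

Treewidth 4.
One optimal decomposition is:
Bags: B1 = {1, 2, 6, 7, 10}  B2 = {1, 2, 6, 7, 9}  B3 = {2, 3, 6, 7, 10}  B4 = {2, 3, 6, 8, 10}  B5 = {1, 2, 5, 7, 9}  B6 = {0, 3, 6, 7, 10}  B7 = {1, 2, 4, 7, 10}  B8 = {2, 3, 6, 10, 11}
Tree: B1–B2, B1–B3, B3–B4, B2–B5, B3–B6, B1–B7, B4–B8

Each bag holds 5 vertices, so the decomposition has width 4, which upper-bounds the treewidth. Conversely, {0, 3, 6, 7, 10} is a clique of size 5, and the vertices of any clique must share a bag in every tree decomposition; so some bag has ≥ 5 vertices and tw(G) ≥ 4. Combining the bounds, tw(G) = 4.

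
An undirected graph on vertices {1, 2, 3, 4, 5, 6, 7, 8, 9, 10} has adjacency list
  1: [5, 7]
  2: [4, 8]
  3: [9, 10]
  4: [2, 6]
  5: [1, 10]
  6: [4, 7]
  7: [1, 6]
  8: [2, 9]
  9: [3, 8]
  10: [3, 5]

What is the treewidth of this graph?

A width-2 tree decomposition is:
Bags: B1 = {2, 4, 6}  B2 = {2, 6, 7}  B3 = {1, 2, 7}  B4 = {1, 2, 5}  B5 = {2, 5, 10}  B6 = {2, 3, 10}  B7 = {2, 3, 9}  B8 = {2, 8, 9}
Tree: B1–B2, B2–B3, B3–B4, B4–B5, B5–B6, B6–B7, B7–B8
The largest bag has 3 vertices, giving width 2; this decomposition certifies tw(G) ≤ 2. The edges 2–4–6–7–1–5–10–3–9–8–2 form a cycle, so G is not a tree and its treewidth is at least 2. The upper and lower bounds meet at 2, so that is the treewidth.

2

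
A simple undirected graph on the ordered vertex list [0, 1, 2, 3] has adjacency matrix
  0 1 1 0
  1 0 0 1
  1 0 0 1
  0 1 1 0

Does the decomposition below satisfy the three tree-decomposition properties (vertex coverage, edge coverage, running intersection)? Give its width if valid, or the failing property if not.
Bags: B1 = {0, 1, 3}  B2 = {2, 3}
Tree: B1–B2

A tree decomposition must satisfy three properties: every vertex lies in some bag; for every edge, both endpoints lie together in some bag; and for every vertex, the bags containing it form a connected subtree. Here edge (0,2) lies in no bag, so the decomposition is invalid.

No — edge (0,2) lies in no bag.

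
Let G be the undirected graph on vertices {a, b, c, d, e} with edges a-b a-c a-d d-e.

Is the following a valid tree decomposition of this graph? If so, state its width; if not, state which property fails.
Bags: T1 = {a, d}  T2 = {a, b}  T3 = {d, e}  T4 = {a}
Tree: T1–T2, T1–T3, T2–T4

A tree decomposition must satisfy three properties: every vertex lies in some bag; for every edge, both endpoints lie together in some bag; and for every vertex, the bags containing it form a connected subtree. Here vertex c appears in no bag, so the decomposition is invalid.

No — vertex c appears in no bag.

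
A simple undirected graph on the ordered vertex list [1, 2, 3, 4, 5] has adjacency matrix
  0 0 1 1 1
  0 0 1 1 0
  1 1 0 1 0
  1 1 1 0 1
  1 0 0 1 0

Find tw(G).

2

A width-2 tree decomposition is:
Bags: B1 = {1, 3, 4}  B2 = {2, 3, 4}  B3 = {1, 4, 5}
Tree: B1–B2, B1–B3
Each bag holds 3 vertices, so the decomposition has width 2, which upper-bounds the treewidth. On the other hand G contains the 3-clique {1, 3, 4}. A clique must lie in a single bag of any decomposition, so no decomposition can have width below 2. Combining the bounds, tw(G) = 2.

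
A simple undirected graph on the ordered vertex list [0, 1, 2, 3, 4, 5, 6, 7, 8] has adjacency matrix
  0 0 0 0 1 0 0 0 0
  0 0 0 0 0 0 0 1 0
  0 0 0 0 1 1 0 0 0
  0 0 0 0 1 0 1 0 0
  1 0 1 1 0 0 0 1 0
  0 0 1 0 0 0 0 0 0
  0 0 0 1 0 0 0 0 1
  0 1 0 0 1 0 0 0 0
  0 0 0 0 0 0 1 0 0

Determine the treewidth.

A width-1 tree decomposition is:
Bags: B1 = {3, 4}  B2 = {2, 4}  B3 = {4, 7}  B4 = {1, 7}  B5 = {3, 6}  B6 = {0, 4}  B7 = {2, 5}  B8 = {6, 8}
Tree: B1–B2, B1–B3, B3–B4, B1–B5, B1–B6, B2–B7, B5–B8
Every bag has size at most 2, so the width is 2 − 1 = 1 and tw(G) ≤ 1. Since G has at least one edge (e.g. 3–4), it is not an edgeless graph, so tw(G) ≥ 1. Combining the bounds, tw(G) = 1.

1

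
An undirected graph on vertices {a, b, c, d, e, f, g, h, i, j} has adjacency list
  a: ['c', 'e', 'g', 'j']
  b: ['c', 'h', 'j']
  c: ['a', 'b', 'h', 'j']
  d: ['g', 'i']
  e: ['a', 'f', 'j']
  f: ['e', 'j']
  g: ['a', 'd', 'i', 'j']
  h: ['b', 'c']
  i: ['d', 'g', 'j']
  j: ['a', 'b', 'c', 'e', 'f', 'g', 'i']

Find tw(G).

A width-2 tree decomposition is:
Bags: B1 = {a, g, j}  B2 = {a, c, j}  B3 = {g, i, j}  B4 = {a, e, j}  B5 = {e, f, j}  B6 = {b, c, j}  B7 = {b, c, h}  B8 = {d, g, i}
Tree: B1–B2, B1–B3, B2–B4, B4–B5, B2–B6, B6–B7, B3–B8
Every bag has size at most 3, so the width is 3 − 1 = 2 and tw(G) ≤ 2. For the lower bound, the 3 vertices {d, g, i} are pairwise adjacent, and any tree decomposition puts a clique entirely inside one bag — forcing width ≥ 2. Therefore the treewidth is 2.

2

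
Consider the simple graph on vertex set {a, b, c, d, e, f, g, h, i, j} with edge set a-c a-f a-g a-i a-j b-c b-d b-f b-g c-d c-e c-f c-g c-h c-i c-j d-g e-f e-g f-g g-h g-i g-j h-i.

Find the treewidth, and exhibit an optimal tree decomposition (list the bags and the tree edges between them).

Treewidth 3.
One optimal decomposition is:
Bags: B1 = {a, c, g, j}  B2 = {a, c, g, i}  B3 = {a, c, f, g}  B4 = {c, g, h, i}  B5 = {b, c, f, g}  B6 = {c, e, f, g}  B7 = {b, c, d, g}
Tree: B1–B2, B2–B3, B2–B4, B3–B5, B5–B6, B5–B7

Each bag holds 4 vertices, so the decomposition has width 3, which upper-bounds the treewidth. On the other hand G contains the 4-clique {b, c, d, g}. A clique must lie in a single bag of any decomposition, so no decomposition can have width below 3. Therefore the treewidth is 3.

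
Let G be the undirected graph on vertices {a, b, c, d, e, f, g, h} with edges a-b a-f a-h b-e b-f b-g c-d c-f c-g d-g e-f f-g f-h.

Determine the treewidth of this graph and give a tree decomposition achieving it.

Treewidth 2.
One optimal decomposition is:
Bags: B1 = {c, f, g}  B2 = {b, f, g}  B3 = {a, b, f}  B4 = {c, d, g}  B5 = {a, f, h}  B6 = {b, e, f}
Tree: B1–B2, B2–B3, B1–B4, B3–B5, B2–B6

Each bag holds 3 vertices, so the decomposition has width 2, which upper-bounds the treewidth. On the other hand G contains the 3-clique {c, d, g}. A clique must lie in a single bag of any decomposition, so no decomposition can have width below 2. Therefore the treewidth is 2.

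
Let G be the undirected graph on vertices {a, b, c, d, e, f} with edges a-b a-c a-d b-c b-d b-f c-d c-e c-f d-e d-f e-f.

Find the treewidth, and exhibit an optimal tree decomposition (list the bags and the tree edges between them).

Each bag holds 4 vertices, so the decomposition has width 3, which upper-bounds the treewidth. On the other hand G contains the 4-clique {c, d, e, f}. A clique must lie in a single bag of any decomposition, so no decomposition can have width below 3. The upper and lower bounds meet at 3, so that is the treewidth.

Treewidth 3.
One such decomposition:
Bags: B1 = {c, d, e, f}  B2 = {b, c, d, f}  B3 = {a, b, c, d}
Tree: B1–B2, B2–B3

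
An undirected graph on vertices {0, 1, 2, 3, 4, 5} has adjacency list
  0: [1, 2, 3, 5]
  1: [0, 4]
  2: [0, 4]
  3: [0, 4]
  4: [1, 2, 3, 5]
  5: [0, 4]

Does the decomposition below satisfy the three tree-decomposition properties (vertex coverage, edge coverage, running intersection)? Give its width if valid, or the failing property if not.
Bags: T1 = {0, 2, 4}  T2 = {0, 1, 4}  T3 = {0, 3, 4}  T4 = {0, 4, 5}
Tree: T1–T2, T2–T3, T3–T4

Checking the three conditions: (i) the bags cover all of {0, 1, 2, 3, 4, 5}; (ii) for each edge, some bag contains both endpoints; (iii) the bags containing any fixed vertex form a subtree. All hold, so the decomposition is valid with width 3 − 1 = 2.

Yes; width 2.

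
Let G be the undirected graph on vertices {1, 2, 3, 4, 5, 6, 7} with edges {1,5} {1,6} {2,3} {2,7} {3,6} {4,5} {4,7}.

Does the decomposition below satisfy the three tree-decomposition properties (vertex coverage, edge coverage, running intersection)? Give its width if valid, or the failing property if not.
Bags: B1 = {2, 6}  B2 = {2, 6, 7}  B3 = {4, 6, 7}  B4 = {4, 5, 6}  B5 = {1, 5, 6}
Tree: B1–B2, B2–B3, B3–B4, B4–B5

A tree decomposition must satisfy three properties: every vertex lies in some bag; for every edge, both endpoints lie together in some bag; and for every vertex, the bags containing it form a connected subtree. Here vertex 3 appears in no bag, so the decomposition is invalid.

No — vertex 3 appears in no bag.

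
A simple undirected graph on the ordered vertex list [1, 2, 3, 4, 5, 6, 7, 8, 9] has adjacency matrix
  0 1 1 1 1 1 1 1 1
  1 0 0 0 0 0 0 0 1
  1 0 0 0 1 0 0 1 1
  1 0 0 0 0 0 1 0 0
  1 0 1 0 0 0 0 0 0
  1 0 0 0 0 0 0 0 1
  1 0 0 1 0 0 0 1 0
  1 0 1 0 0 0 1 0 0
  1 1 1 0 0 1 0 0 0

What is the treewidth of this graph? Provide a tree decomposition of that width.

Every bag has size at most 3, so the width is 3 − 1 = 2 and tw(G) ≤ 2. Conversely, {1, 2, 9} is a clique of size 3, and the vertices of any clique must share a bag in every tree decomposition; so some bag has ≥ 3 vertices and tw(G) ≥ 2. Hence tw(G) = 2 exactly.

Treewidth 2.
One optimal decomposition is:
Bags: B1 = {1, 3, 8}  B2 = {1, 3, 9}  B3 = {1, 2, 9}  B4 = {1, 3, 5}  B5 = {1, 7, 8}  B6 = {1, 6, 9}  B7 = {1, 4, 7}
Tree: B1–B2, B2–B3, B1–B4, B1–B5, B2–B6, B5–B7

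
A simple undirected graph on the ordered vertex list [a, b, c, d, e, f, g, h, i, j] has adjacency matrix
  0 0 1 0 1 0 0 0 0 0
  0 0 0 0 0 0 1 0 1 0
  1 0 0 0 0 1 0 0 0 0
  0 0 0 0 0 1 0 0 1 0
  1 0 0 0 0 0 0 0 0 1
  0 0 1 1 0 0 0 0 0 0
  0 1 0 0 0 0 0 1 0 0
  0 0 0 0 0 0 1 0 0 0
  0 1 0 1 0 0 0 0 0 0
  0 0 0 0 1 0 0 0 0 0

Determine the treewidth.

A width-1 tree decomposition is:
Bags: B1 = {e, j}  B2 = {a, e}  B3 = {a, c}  B4 = {c, f}  B5 = {d, f}  B6 = {d, i}  B7 = {b, i}  B8 = {b, g}  B9 = {g, h}
Tree: B1–B2, B2–B3, B3–B4, B4–B5, B5–B6, B6–B7, B7–B8, B8–B9
The largest bag has 2 vertices, giving width 1; this decomposition certifies tw(G) ≤ 1. G has an edge, so its treewidth is at least 1. The upper and lower bounds meet at 1, so that is the treewidth.

1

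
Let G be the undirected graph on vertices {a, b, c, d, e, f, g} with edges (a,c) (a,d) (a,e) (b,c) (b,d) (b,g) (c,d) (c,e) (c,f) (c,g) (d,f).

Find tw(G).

A width-2 tree decomposition is:
Bags: B1 = {a, c, d}  B2 = {a, c, e}  B3 = {c, d, f}  B4 = {b, c, d}  B5 = {b, c, g}
Tree: B1–B2, B1–B3, B3–B4, B4–B5
Each bag holds 3 vertices, so the decomposition has width 2, which upper-bounds the treewidth. On the other hand G contains the 3-clique {c, d, f}. A clique must lie in a single bag of any decomposition, so no decomposition can have width below 2. The upper and lower bounds meet at 2, so that is the treewidth.

2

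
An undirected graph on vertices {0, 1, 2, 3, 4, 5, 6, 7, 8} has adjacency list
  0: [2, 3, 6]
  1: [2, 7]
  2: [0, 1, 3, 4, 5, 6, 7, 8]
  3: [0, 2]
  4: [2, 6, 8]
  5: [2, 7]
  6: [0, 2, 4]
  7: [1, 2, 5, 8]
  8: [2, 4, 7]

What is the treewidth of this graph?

A width-2 tree decomposition is:
Bags: B1 = {2, 5, 7}  B2 = {2, 7, 8}  B3 = {2, 4, 8}  B4 = {2, 4, 6}  B5 = {1, 2, 7}  B6 = {0, 2, 6}  B7 = {0, 2, 3}
Tree: B1–B2, B2–B3, B3–B4, B1–B5, B4–B6, B6–B7
Each bag holds 3 vertices, so the decomposition has width 2, which upper-bounds the treewidth. Conversely, {0, 2, 3} is a clique of size 3, and the vertices of any clique must share a bag in every tree decomposition; so some bag has ≥ 3 vertices and tw(G) ≥ 2. Therefore the treewidth is 2.

2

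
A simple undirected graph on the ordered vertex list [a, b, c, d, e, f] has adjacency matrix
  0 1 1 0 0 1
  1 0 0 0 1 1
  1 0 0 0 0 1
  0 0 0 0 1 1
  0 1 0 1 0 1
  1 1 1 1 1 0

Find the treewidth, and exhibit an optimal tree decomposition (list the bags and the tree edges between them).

Treewidth 2.
One optimal decomposition is:
Bags: B1 = {d, e, f}  B2 = {b, e, f}  B3 = {a, b, f}  B4 = {a, c, f}
Tree: B1–B2, B2–B3, B3–B4

The largest bag has 3 vertices, giving width 2; this decomposition certifies tw(G) ≤ 2. Conversely, {d, e, f} is a clique of size 3, and the vertices of any clique must share a bag in every tree decomposition; so some bag has ≥ 3 vertices and tw(G) ≥ 2. Therefore the treewidth is 2.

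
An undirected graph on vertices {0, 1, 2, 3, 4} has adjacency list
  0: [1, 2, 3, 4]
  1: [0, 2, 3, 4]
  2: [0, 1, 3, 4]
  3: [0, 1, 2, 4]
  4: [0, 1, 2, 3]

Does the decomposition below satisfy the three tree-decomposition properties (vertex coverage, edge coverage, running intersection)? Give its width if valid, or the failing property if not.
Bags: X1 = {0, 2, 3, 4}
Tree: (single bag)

A tree decomposition must satisfy three properties: every vertex lies in some bag; for every edge, both endpoints lie together in some bag; and for every vertex, the bags containing it form a connected subtree. Here vertex 1 appears in no bag, so the decomposition is invalid.

No — vertex 1 appears in no bag.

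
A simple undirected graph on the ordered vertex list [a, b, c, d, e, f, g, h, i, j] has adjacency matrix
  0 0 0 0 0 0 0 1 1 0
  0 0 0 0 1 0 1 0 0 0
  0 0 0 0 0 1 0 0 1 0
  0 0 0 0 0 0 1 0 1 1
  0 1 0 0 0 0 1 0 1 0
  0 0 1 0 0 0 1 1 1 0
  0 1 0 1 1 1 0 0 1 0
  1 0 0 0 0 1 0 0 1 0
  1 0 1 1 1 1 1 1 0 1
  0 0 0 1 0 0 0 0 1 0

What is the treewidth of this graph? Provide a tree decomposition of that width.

Treewidth 2.
One optimal decomposition is:
Bags: B1 = {f, g, i}  B2 = {c, f, i}  B3 = {e, g, i}  B4 = {b, e, g}  B5 = {d, g, i}  B6 = {f, h, i}  B7 = {a, h, i}  B8 = {d, i, j}
Tree: B1–B2, B1–B3, B3–B4, B3–B5, B2–B6, B6–B7, B5–B8

Every bag has size at most 3, so the width is 3 − 1 = 2 and tw(G) ≤ 2. For the lower bound, the 3 vertices {b, e, g} are pairwise adjacent, and any tree decomposition puts a clique entirely inside one bag — forcing width ≥ 2. Hence tw(G) = 2 exactly.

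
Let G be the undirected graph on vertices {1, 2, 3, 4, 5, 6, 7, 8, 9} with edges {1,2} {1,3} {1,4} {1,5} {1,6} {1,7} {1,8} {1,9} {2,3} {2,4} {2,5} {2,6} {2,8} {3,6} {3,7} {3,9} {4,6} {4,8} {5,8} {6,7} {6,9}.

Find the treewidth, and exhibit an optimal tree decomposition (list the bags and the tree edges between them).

The largest bag has 4 vertices, giving width 3; this decomposition certifies tw(G) ≤ 3. Conversely, {1, 3, 6, 9} is a clique of size 4, and the vertices of any clique must share a bag in every tree decomposition; so some bag has ≥ 4 vertices and tw(G) ≥ 3. Combining the bounds, tw(G) = 3.

Treewidth 3.
Bags: B1 = {1, 2, 3, 6}  B2 = {1, 2, 4, 6}  B3 = {1, 3, 6, 7}  B4 = {1, 2, 4, 8}  B5 = {1, 3, 6, 9}  B6 = {1, 2, 5, 8}
Tree: B1–B2, B1–B3, B2–B4, B3–B5, B4–B6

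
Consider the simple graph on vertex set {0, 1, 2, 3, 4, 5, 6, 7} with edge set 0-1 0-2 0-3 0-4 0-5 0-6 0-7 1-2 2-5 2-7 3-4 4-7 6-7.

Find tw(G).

A width-2 tree decomposition is:
Bags: B1 = {0, 4, 7}  B2 = {0, 3, 4}  B3 = {0, 2, 7}  B4 = {0, 2, 5}  B5 = {0, 6, 7}  B6 = {0, 1, 2}
Tree: B1–B2, B1–B3, B3–B4, B3–B5, B3–B6
The largest bag has 3 vertices, giving width 2; this decomposition certifies tw(G) ≤ 2. On the other hand G contains the 3-clique {0, 1, 2}. A clique must lie in a single bag of any decomposition, so no decomposition can have width below 2. Therefore the treewidth is 2.

2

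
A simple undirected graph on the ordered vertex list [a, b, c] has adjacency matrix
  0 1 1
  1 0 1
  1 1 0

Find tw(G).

A width-2 tree decomposition is:
Bags: B1 = {a, b, c}
Tree: (single bag)
A single bag containing all 3 vertices is trivially a valid decomposition of width 2. On the other hand G contains the 3-clique {a, b, c}. A clique must lie in a single bag of any decomposition, so no decomposition can have width below 2. Therefore the treewidth is 2.

2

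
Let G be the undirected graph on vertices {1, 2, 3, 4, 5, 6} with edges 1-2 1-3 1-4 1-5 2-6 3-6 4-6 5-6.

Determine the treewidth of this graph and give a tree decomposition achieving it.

Every bag has size at most 3, so the width is 3 − 1 = 2 and tw(G) ≤ 2. Since 2–6–3–1–2 is a cycle in G, G is not acyclic. Forests are exactly the graphs of treewidth ≤ 1, so tw(G) ≥ 2. Hence tw(G) = 2 exactly.

Treewidth 2.
One such decomposition:
Bags: B1 = {1, 2, 6}  B2 = {1, 3, 6}  B3 = {1, 5, 6}  B4 = {1, 4, 6}
Tree: B1–B2, B2–B3, B3–B4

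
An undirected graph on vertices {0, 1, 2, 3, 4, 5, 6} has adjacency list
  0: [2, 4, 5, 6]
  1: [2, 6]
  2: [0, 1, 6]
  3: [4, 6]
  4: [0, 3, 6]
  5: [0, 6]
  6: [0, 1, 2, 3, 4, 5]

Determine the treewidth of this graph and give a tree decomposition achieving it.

Each bag holds 3 vertices, so the decomposition has width 2, which upper-bounds the treewidth. For the lower bound, the 3 vertices {0, 2, 6} are pairwise adjacent, and any tree decomposition puts a clique entirely inside one bag — forcing width ≥ 2. Combining the bounds, tw(G) = 2.

Treewidth 2.
One such decomposition:
Bags: B1 = {0, 2, 6}  B2 = {0, 5, 6}  B3 = {0, 4, 6}  B4 = {3, 4, 6}  B5 = {1, 2, 6}
Tree: B1–B2, B2–B3, B3–B4, B1–B5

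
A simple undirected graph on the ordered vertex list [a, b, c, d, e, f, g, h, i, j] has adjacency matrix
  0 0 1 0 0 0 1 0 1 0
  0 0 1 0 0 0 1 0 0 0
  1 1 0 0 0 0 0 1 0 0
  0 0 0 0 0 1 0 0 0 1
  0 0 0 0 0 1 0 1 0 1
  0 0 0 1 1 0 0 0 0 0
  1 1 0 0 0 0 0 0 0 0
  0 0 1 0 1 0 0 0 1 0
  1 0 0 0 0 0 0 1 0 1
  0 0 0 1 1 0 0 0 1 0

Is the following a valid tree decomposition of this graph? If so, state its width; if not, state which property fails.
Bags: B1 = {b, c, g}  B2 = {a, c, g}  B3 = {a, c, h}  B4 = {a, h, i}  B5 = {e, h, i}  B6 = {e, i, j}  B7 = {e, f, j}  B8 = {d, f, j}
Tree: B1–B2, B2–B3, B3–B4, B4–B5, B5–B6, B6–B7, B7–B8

Yes; width 2.

Checking the three conditions: (i) the bags cover all of {a, b, c, d, e, f, g, h, i, j}; (ii) for each edge, some bag contains both endpoints; (iii) the bags containing any fixed vertex form a subtree. All hold, so the decomposition is valid with width 3 − 1 = 2.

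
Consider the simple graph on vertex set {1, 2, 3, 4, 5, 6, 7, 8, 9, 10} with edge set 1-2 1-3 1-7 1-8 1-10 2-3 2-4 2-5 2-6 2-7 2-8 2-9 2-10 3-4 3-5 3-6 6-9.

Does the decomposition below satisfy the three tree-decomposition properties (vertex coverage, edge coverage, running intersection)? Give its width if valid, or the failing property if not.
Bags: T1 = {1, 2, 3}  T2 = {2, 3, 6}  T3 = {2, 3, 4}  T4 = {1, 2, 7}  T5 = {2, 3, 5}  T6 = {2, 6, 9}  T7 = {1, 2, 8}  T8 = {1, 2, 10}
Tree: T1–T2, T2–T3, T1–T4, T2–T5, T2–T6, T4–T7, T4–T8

Every vertex of G appears in some bag (union = {1, 2, 3, 4, 5, 6, 7, 8, 9, 10}); every edge is covered by a bag; and for each vertex v the set of bags containing v is connected in the bag tree. The decomposition is therefore valid. The largest bag has 3 vertices, so the width is 2.

Yes; width 2.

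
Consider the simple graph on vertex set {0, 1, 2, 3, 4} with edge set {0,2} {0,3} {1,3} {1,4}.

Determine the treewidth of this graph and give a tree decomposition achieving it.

Every bag has size at most 2, so the width is 2 − 1 = 1 and tw(G) ≤ 1. Any graph with an edge has treewidth ≥ 1, and G has the edge 4–1. Combining the bounds, tw(G) = 1.

Treewidth 1.
One optimal decomposition is:
Bags: B1 = {1, 4}  B2 = {1, 3}  B3 = {0, 3}  B4 = {0, 2}
Tree: B1–B2, B2–B3, B3–B4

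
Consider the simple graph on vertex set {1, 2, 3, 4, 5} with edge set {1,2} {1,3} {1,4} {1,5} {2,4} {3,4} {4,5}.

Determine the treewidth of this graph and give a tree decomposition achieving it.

Treewidth 2.
Bags: B1 = {1, 2, 4}  B2 = {1, 4, 5}  B3 = {1, 3, 4}
Tree: B1–B2, B2–B3

Each bag holds 3 vertices, so the decomposition has width 2, which upper-bounds the treewidth. On the other hand G contains the 3-clique {1, 2, 4}. A clique must lie in a single bag of any decomposition, so no decomposition can have width below 2. Combining the bounds, tw(G) = 2.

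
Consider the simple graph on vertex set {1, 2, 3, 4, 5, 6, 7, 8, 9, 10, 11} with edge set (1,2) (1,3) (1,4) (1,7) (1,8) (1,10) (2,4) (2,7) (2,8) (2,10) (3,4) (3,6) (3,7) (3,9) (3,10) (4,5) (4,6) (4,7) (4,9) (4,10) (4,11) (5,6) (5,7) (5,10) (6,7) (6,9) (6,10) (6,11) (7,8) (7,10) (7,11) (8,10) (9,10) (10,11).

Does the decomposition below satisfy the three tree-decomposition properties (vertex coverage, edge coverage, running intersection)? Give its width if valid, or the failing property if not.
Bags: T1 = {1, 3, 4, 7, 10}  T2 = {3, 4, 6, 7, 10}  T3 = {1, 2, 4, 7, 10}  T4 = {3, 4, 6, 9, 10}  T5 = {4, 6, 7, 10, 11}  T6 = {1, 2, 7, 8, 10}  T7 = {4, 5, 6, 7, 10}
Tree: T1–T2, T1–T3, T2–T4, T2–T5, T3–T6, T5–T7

Yes; width 4.

Checking the three conditions: (i) the bags cover all of {1, 2, 3, 4, 5, 6, 7, 8, 9, 10, 11}; (ii) for each edge, some bag contains both endpoints; (iii) the bags containing any fixed vertex form a subtree. All hold, so the decomposition is valid with width 5 − 1 = 4.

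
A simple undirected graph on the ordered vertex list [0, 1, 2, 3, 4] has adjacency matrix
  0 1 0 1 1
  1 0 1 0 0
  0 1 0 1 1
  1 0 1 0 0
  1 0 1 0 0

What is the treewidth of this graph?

2

A width-2 tree decomposition is:
Bags: B1 = {0, 2, 4}  B2 = {0, 2, 3}  B3 = {0, 1, 2}
Tree: B1–B2, B2–B3
Each bag holds 3 vertices, so the decomposition has width 2, which upper-bounds the treewidth. Since 2–4–0–3–2 is a cycle in G, G is not acyclic. Forests are exactly the graphs of treewidth ≤ 1, so tw(G) ≥ 2. The upper and lower bounds meet at 2, so that is the treewidth.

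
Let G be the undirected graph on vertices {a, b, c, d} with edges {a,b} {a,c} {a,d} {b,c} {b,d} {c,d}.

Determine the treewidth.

A width-3 tree decomposition is:
Bags: B1 = {a, b, c, d}
Tree: (single bag)
A single bag containing all 4 vertices is trivially a valid decomposition of width 3. Conversely, {a, b, c, d} is a clique of size 4, and the vertices of any clique must share a bag in every tree decomposition; so some bag has ≥ 4 vertices and tw(G) ≥ 3. Therefore the treewidth is 3.

3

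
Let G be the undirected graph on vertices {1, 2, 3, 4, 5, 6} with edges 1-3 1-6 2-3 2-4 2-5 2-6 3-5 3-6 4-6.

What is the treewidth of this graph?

2

A width-2 tree decomposition is:
Bags: B1 = {2, 3, 6}  B2 = {2, 4, 6}  B3 = {2, 3, 5}  B4 = {1, 3, 6}
Tree: B1–B2, B1–B3, B1–B4
Each bag holds 3 vertices, so the decomposition has width 2, which upper-bounds the treewidth. On the other hand G contains the 3-clique {1, 3, 6}. A clique must lie in a single bag of any decomposition, so no decomposition can have width below 2. Therefore the treewidth is 2.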